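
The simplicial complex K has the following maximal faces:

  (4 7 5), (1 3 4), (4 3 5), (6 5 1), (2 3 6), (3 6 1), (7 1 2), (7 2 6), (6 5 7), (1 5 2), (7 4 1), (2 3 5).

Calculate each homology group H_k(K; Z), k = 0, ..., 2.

H_0 = Z,  H_1 = Z/2Z,  H_2 = 0.

K has 7 vertices, 18 edges, 12 triangles.
rank ∂_0 = 0, rank ∂_1 = 6 ⇒ b_0 = 7 − 0 − 6 = 1; all invariant factors of ∂_1 are 1 so no torsion. So H_0 ≅ Z.
rank ∂_1 = 6, rank ∂_2 = 12 ⇒ b_1 = 18 − 6 − 12 = 0; ∂_2 has invariant factor(s) [2] giving torsion. So H_1 ≅ Z/2Z.
rank ∂_2 = 12, rank ∂_3 = 0 ⇒ b_2 = 12 − 12 − 0 = 0. So H_2 ≅ 0.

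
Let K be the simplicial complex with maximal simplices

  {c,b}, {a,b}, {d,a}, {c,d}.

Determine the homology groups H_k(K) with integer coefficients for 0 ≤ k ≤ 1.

H_0 = Z,  H_1 = Z.

K has 4 vertices, 4 edges.
rank ∂_0 = 0, rank ∂_1 = 3 ⇒ b_0 = 4 − 0 − 3 = 1; all invariant factors of ∂_1 are 1 so no torsion. So H_0 ≅ Z.
rank ∂_1 = 3, rank ∂_2 = 0 ⇒ b_1 = 4 − 3 − 0 = 1. So H_1 ≅ Z.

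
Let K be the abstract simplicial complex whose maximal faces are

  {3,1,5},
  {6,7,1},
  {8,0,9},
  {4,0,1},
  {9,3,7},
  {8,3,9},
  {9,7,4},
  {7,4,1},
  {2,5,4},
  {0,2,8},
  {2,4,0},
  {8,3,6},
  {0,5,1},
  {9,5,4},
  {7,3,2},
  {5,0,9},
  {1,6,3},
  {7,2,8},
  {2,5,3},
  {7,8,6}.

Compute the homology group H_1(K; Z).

H_1 = Z ⊕ Z_2.

K has 10 vertices, 30 edges, 20 triangles.
rank ∂_1 = 9, rank ∂_2 = 20 ⇒ b_1 = 30 − 9 − 20 = 1; ∂_2 has invariant factor(s) [2] giving torsion. So H_1 = Z ⊕ Z_2.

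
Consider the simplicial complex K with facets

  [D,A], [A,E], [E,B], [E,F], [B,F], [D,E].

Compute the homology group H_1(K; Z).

We work with the vertex ordering A < B < D < E < F. The simplices of K, each written with vertices in increasing order, are:

  0-simplices (5): A, B, D, E, F
  1-simplices (6): AD, AE, BE, BF, DE, EF

giving chain groups C_0 ≅ Z^5, C_1 ≅ Z^6.

The boundary map ∂_1: C_1 → C_0 sends each edge [p,q] (with p < q) to q − p. For instance
  ∂DE = E − D.
The resulting 5×6 matrix has rank 4, and its Smith normal form has invariant factors (1,1,1,1).

Computing H_k = (kernel of ∂_k) / (image of ∂_{k+1}):

  H_1: rank ker ∂_1 − rank ∂_2 = (6 − 4) − 0 = 2, and there is no ∂_2, so H_1 = Z^2.

(K is a triangulation of a wedge of 2 circles.)

H_1 ≅ Z^2.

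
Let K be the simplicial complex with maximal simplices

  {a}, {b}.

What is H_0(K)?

H_0 ≅ Z^2.

K has 2 vertices.
rank ∂_0 = 0, rank ∂_1 = 0 ⇒ b_0 = 2 − 0 − 0 = 2. So H_0 ≅ Z^2.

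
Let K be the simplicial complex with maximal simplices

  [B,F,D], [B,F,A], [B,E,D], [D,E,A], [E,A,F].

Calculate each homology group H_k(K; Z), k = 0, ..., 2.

H_0 ≅ Z,  H_1 ≅ Z,  H_2 = 0.

K has 5 vertices, 10 edges, 5 triangles.
rank ∂_0 = 0, rank ∂_1 = 4 ⇒ b_0 = 5 − 0 − 4 = 1; all invariant factors of ∂_1 are 1 so no torsion. So H_0 ≅ Z.
rank ∂_1 = 4, rank ∂_2 = 5 ⇒ b_1 = 10 − 4 − 5 = 1; all invariant factors of ∂_2 are 1 so no torsion. So H_1 ≅ Z.
rank ∂_2 = 5, rank ∂_3 = 0 ⇒ b_2 = 5 − 5 − 0 = 0. So H_2 ≅ 0.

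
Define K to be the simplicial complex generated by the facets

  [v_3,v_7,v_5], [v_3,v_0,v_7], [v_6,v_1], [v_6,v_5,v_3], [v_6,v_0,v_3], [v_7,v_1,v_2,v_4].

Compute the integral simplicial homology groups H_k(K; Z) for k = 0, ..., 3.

Take the total order v_0 < v_1 < v_2 < v_3 < v_4 < v_5 < v_6 < v_7 on the vertex set. Then K (dimension 3) consists of the simplices:

  0-simplices (8): [v_0], [v_1], [v_2], [v_3], [v_4], [v_5], [v_6], [v_7]
  1-simplices (15): (15 of them)
  2-simplices (8): [v_0,v_3,v_6], [v_0,v_3,v_7], [v_1,v_2,v_4], [v_1,v_2,v_7], [v_1,v_4,v_7], [v_2,v_4,v_7], [v_3,v_5,v_6], [v_3,v_5,v_7]
  3-simplices (1): [v_1,v_2,v_4,v_7]

Hence C_0 ≅ Z^8, C_1 ≅ Z^15, C_2 ≅ Z^8, C_3 ≅ Z^1.

Boundary ∂_1: C_1 → C_0 sends each edge [p,q] (with p < q) to q − p.
The 8×15 boundary matrix has rank 7 and Smith normal form diag(1,1,1,1,1,1,1).

The boundary map ∂_2: C_2 → C_1 acts by ∂[p,q,r] = [q,r] − [p,r] + [p,q]. For instance
  ∂[v_0,v_3,v_6] = [v_3,v_6] − [v_0,v_6] + [v_0,v_3],
  ∂[v_2,v_4,v_7] = [v_4,v_7] − [v_2,v_7] + [v_2,v_4].
As a 15×8 matrix over Z this has rank 7, with invariant factors (1,1,1,1,1,1,1).

The boundary map ∂_3: C_3 → C_2 sends each 3-simplex σ to the alternating sum Σ_i (−1)^i (σ with its i-th vertex removed). For instance
  ∂[v_1,v_2,v_4,v_7] = [v_2,v_4,v_7] − [v_1,v_4,v_7] + [v_1,v_2,v_7] − [v_1,v_2,v_4].
As a 8×1 matrix over Z this has rank 1, with invariant factors (1).

Now H_k = ker ∂_k / im ∂_{k+1}, so:

  H_0: rank C_0 − rank ∂_1 = 8 − 7 = 1, and the invariant factors of ∂_1 are all 1, so H_0 = Z.
  H_1: rank ker ∂_1 − rank ∂_2 = (15 − 7) − 7 = 1, and the invariant factors of ∂_2 are all 1, so H_1 = Z.
  H_2: rank ker ∂_2 − rank ∂_3 = (8 − 7) − 1 = 0, and the invariant factors of ∂_3 are all 1, so H_2 = 0.
  H_3: rank ker ∂_3 − rank ∂_4 = (1 − 1) − 0 = 0, and there is no ∂_4, so H_3 = 0.

As a check, the Euler characteristic is 8 − 15 + 8 − 1 = 0, which agrees with 1 − 1 + 0 − 0 = 0.

H_0 = Z,  H_1 = Z,  H_2 = 0,  H_3 = 0.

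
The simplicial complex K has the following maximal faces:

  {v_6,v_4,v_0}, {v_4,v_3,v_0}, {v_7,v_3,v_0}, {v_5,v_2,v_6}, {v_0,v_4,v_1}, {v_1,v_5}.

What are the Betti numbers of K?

b_0 = 1, b_1 = 1, b_2 = 0.

We work with the vertex ordering v_0 < v_1 < v_2 < v_3 < v_4 < v_5 < v_6 < v_7. The simplices of K, each written with vertices in increasing order, are:

  0-simplices (8): [v_0], [v_1], [v_2], [v_3], [v_4], [v_5], [v_6], [v_7]
  1-simplices (13): [v_0,v_1], [v_0,v_3], [v_0,v_4], [v_0,v_6], [v_0,v_7], [v_1,v_4], [v_1,v_5], [v_2,v_5], [v_2,v_6], [v_3,v_4], [v_3,v_7], [v_4,v_6], [v_5,v_6]
  2-simplices (5): [v_0,v_1,v_4], [v_0,v_3,v_4], [v_0,v_3,v_7], [v_0,v_4,v_6], [v_2,v_5,v_6]

so the chain groups are C_0 ≅ Z^8, C_1 ≅ Z^13, C_2 ≅ Z^5.

The boundary map ∂_1: C_1 → C_0 sends each edge [p,q] (with p < q) to q − p.
The resulting 8×13 matrix has rank 7, and its Smith normal form has invariant factors (1,1,1,1,1,1,1).

∂_2: C_2 → C_1 maps a triangle to the signed sum of its edges. For instance
  ∂[v_0,v_4,v_6] = [v_4,v_6] − [v_0,v_6] + [v_0,v_4],
  ∂[v_2,v_5,v_6] = [v_5,v_6] − [v_2,v_6] + [v_2,v_5].
The 13×5 boundary matrix has rank 5 and Smith normal form diag(1,1,1,1,1).

Reading off H_k = ker ∂_k / im ∂_{k+1}:

  H_0: rank C_0 − rank ∂_1 = 8 − 7 = 1, and the invariant factors of ∂_1 are all 1, so H_0 ≅ Z.
  H_1: rank ker ∂_1 − rank ∂_2 = (13 − 7) − 5 = 1, and the invariant factors of ∂_2 are all 1, so H_1 ≅ Z.
  H_2: rank ker ∂_2 − rank ∂_3 = (5 − 5) − 0 = 0, and there is no ∂_3, so H_2 ≅ 0.

As a check, the Euler characteristic is 8 − 13 + 5 = 0, which agrees with 1 − 1 + 0 = 0.

Hence the Betti numbers are b_0 = 1, b_1 = 1, b_2 = 0.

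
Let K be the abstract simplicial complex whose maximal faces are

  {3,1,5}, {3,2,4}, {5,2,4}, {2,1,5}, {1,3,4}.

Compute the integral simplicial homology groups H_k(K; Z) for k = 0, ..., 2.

Fix the vertex order 1 < 2 < 3 < 4 < 5 and write every simplex with vertices in increasing order. Then dim K = 2 and the simplices of K are:

  0-simplices (5): [1], [2], [3], [4], [5]
  1-simplices (10): [1,2], [1,3], [1,4], [1,5], [2,3], [2,4], [2,5], [3,4], [3,5], [4,5]
  2-simplices (5): [1,2,5], [1,3,4], [1,3,5], [2,3,4], [2,4,5]

giving chain groups C_0 ≅ Z^5, C_1 ≅ Z^10, C_2 ≅ Z^5.

Boundary ∂_1: C_1 → C_0 maps an edge to its endpoints' difference, ∂[p,q] = q − p. For instance
  ∂[1,2] = [2] − [1].
This gives a 5×10 integer matrix of rank 4; reducing to Smith normal form yields diagonal entries (1,1,1,1).

Boundary ∂_2: C_2 → C_1 acts by ∂[p,q,r] = [q,r] − [p,r] + [p,q]. For instance
  ∂[1,3,5] = [3,5] − [1,5] + [1,3],
  ∂[1,3,4] = [3,4] − [1,4] + [1,3].
This gives a 10×5 integer matrix of rank 5; reducing to Smith normal form yields diagonal entries (1,1,1,1,1).

Computing H_k = (kernel of ∂_k) / (image of ∂_{k+1}):

  H_0: rank C_0 − rank ∂_1 = 5 − 4 = 1, and the invariant factors of ∂_1 are all 1, so H_0 ≅ Z.
  H_1: rank ker ∂_1 − rank ∂_2 = (10 − 4) − 5 = 1, and the invariant factors of ∂_2 are all 1, so H_1 ≅ Z.
  H_2: rank ker ∂_2 − rank ∂_3 = (5 − 5) − 0 = 0, and there is no ∂_3, so H_2 ≅ 0.

H_0 = Z,  H_1 = Z,  H_2 = 0.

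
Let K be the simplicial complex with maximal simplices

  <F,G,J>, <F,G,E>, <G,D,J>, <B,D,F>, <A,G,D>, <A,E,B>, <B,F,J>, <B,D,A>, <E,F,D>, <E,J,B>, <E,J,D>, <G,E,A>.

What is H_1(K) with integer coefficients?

K has 7 vertices, 18 edges, 12 triangles.
rank ∂_1 = 6, rank ∂_2 = 12 ⇒ b_1 = 18 − 6 − 12 = 0; ∂_2 has invariant factor(s) [2] giving torsion. So H_1 = Z/2.

H_1 ≅ Z/2.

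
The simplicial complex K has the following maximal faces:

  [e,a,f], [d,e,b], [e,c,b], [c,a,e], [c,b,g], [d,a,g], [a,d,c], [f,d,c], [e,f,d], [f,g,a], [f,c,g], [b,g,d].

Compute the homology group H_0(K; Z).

Order the vertices as a < b < c < d < e < f < g. Listing each simplex with vertices in this order, K has dimension 2 with simplices:

  0-simplices (7): a, b, c, d, e, f, g
  1-simplices (18): ac, ad, ae, af, ag, bc, bd, be, bg, cd, ce, cf, cg, de, df, dg, ef, fg
  2-simplices (12): acd, ace, adg, aef, afg, bce, bcg, bde, bdg, cdf, cfg, def

so the chain groups are C_0 ≅ Z^7, C_1 ≅ Z^18, C_2 ≅ Z^12.

The boundary map ∂_1: C_1 → C_0 sends each edge [p,q] (with p < q) to q − p.
This gives a 7×18 integer matrix of rank 6; reducing to Smith normal form yields diagonal entries (1,1,1,1,1,1).

∂_2: C_2 → C_1 maps a triangle to the signed sum of its edges. For instance
  ∂aef = ef − af + ae,
  ∂bde = de − be + bd.
As a 18×12 matrix over Z this has rank 12, with invariant factors (1,1,1,1,1,1,1,1,1,1,1,2).

Reading off H_k = ker ∂_k / im ∂_{k+1}:

  H_0: rank C_0 − rank ∂_1 = 7 − 6 = 1, and the invariant factors of ∂_1 are all 1, so H_0 = Z.

H_0 = Z.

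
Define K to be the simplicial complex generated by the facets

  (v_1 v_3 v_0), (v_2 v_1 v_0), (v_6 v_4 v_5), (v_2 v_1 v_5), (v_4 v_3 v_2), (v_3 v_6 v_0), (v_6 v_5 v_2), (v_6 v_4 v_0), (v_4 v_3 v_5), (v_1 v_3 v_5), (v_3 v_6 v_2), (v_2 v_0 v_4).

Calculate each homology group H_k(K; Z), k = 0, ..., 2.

Fix the vertex order v_0 < v_1 < v_2 < v_3 < v_4 < v_5 < v_6 and write every simplex with vertices in increasing order. Then dim K = 2 and the simplices of K are:

  0-simplices (7): [v_0], [v_1], [v_2], [v_3], [v_4], [v_5], [v_6]
  1-simplices (18): (18 of them)
  2-simplices (12): (12 of them)

so the chain groups are C_0 ≅ Z^7, C_1 ≅ Z^18, C_2 ≅ Z^12.

The boundary map ∂_1: C_1 → C_0 maps an edge to its endpoints' difference, ∂[p,q] = q − p.
The resulting 7×18 matrix has rank 6, and its Smith normal form has invariant factors (1,1,1,1,1,1).

Boundary ∂_2: C_2 → C_1 maps a triangle to the signed sum of its edges. For instance
  ∂[v_1,v_3,v_5] = [v_3,v_5] − [v_1,v_5] + [v_1,v_3],
  ∂[v_0,v_4,v_6] = [v_4,v_6] − [v_0,v_6] + [v_0,v_4].
This gives a 18×12 integer matrix of rank 12; reducing to Smith normal form yields diagonal entries (1,1,1,1,1,1,1,1,1,1,1,2).

Computing H_k = (kernel of ∂_k) / (image of ∂_{k+1}):

  H_0: rank C_0 − rank ∂_1 = 7 − 6 = 1, and the invariant factors of ∂_1 are all 1, so H_0 = Z.
  H_1: rank ker ∂_1 − rank ∂_2 = (18 − 6) − 12 = 0, and ∂_2 has invariant factor 2 > 1, so H_1 = Z/2.
  H_2: rank ker ∂_2 − rank ∂_3 = (12 − 12) − 0 = 0, and there is no ∂_3, so H_2 = 0.

H_0 ≅ Z,  H_1 ≅ Z/2,  H_2 = 0.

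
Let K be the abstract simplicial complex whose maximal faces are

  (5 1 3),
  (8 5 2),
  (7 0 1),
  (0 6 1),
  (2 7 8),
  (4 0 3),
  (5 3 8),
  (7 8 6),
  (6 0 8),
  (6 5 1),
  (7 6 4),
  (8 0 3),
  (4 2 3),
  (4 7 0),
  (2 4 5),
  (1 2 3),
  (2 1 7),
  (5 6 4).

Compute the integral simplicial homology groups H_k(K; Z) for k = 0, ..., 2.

We work with the vertex ordering 0 < 1 < 2 < 3 < 4 < 5 < 6 < 7 < 8. The simplices of K, each written with vertices in increasing order, are:

  0-simplices (9): [0], [1], [2], [3], [4], [5], [6], [7], [8]
  1-simplices (27): (27 of them)
  2-simplices (18): [0,1,6], [0,1,7], [0,3,4], [0,3,8], [0,4,7], [0,6,8], [1,2,3], [1,2,7], [1,3,5], [1,5,6], [2,3,4], [2,4,5], [2,5,8], [2,7,8], [3,5,8], [4,5,6], [4,6,7], [6,7,8]

Hence C_0 ≅ Z^9, C_1 ≅ Z^27, C_2 ≅ Z^18.

∂_1: C_1 → C_0 maps an edge to its endpoints' difference, ∂[p,q] = q − p. For instance
  ∂[3,8] = [8] − [3].
The resulting 9×27 matrix has rank 8, and its Smith normal form has invariant factors (1,1,1,1,1,1,1,1).

∂_2: C_2 → C_1 acts by ∂[p,q,r] = [q,r] − [p,r] + [p,q]. For instance
  ∂[0,1,6] = [1,6] − [0,6] + [0,1],
  ∂[2,7,8] = [7,8] − [2,8] + [2,7].
The resulting 27×18 matrix has rank 18, and its Smith normal form has invariant factors (1,1,1,1,1,1,1,1,1,1,1,1,1,1,1,1,1,2).

Reading off H_k = ker ∂_k / im ∂_{k+1}:

  H_0: rank C_0 − rank ∂_1 = 9 − 8 = 1, and the invariant factors of ∂_1 are all 1, so H_0 = Z.
  H_1: rank ker ∂_1 − rank ∂_2 = (27 − 8) − 18 = 1, and ∂_2 has invariant factor 2 > 1, so H_1 = Z ⊕ Z/2Z.
  H_2: rank ker ∂_2 − rank ∂_3 = (18 − 18) − 0 = 0, and there is no ∂_3, so H_2 = 0.

H_0 = Z,  H_1 = Z ⊕ Z/2Z,  H_2 = 0.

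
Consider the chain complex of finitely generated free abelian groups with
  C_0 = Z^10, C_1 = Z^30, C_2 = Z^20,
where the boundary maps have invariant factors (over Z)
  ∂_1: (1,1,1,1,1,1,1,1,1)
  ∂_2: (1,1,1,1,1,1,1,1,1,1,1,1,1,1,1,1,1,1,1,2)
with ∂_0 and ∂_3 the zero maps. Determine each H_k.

H_0: b_0 = 10 − 0 − 9 = 1; torsion from ∂_1 factors > 1: none. So H_0 = Z.
H_1: b_1 = 30 − 9 − 20 = 1; torsion from ∂_2 factors > 1: [2]. So H_1 = Z ⊕ Z_2.
H_2: b_2 = 20 − 20 − 0 = 0; torsion from ∂_3 factors > 1: none. So H_2 = 0.

H_0 = Z,  H_1 = Z ⊕ Z_2,  H_2 = 0.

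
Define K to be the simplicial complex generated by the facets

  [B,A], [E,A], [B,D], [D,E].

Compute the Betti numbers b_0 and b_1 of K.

b_0 = 1, b_1 = 1.

Fix the vertex order A < B < D < E and write every simplex with vertices in increasing order. Then dim K = 1 and the simplices of K are:

  0-simplices (4): A, B, D, E
  1-simplices (4): AB, AE, BD, DE

Hence C_0 ≅ Z^4, C_1 ≅ Z^4.

The boundary map ∂_1: C_1 → C_0 maps an edge to its endpoints' difference, ∂[p,q] = q − p. For instance
  ∂AB = B − A.
This gives a 4×4 integer matrix of rank 3; reducing to Smith normal form yields diagonal entries (1,1,1).

From H_k ≅ ker(∂_k) / im(∂_{k+1}) we obtain:

  H_0: rank C_0 − rank ∂_1 = 4 − 3 = 1, and the invariant factors of ∂_1 are all 1, so H_0 ≅ Z.
  H_1: rank ker ∂_1 − rank ∂_2 = (4 − 3) − 0 = 1, and there is no ∂_2, so H_1 ≅ Z.

Hence the Betti numbers are b_0 = 1, b_1 = 1.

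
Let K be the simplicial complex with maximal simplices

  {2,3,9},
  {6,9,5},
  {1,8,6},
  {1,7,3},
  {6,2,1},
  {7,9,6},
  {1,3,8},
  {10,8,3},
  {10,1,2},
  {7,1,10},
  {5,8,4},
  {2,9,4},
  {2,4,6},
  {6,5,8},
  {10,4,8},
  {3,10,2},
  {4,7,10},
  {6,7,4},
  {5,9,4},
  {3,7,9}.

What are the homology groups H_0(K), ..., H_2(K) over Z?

Order the vertices as 1 < 2 < 3 < 4 < 5 < 6 < 7 < 8 < 9 < 10. Listing each simplex with vertices in this order, K has dimension 2 with simplices:

  0-simplices (10): [1], [2], [3], [4], [5], [6], [7], [8], [9], [10]
  1-simplices (30): (30 of them)
  2-simplices (20): (20 of them)

Hence C_0 ≅ Z^10, C_1 ≅ Z^30, C_2 ≅ Z^20.

Boundary ∂_1: C_1 → C_0 sends each edge [p,q] (with p < q) to q − p. For instance
  ∂[2,6] = [6] − [2].
As a 10×30 matrix over Z this has rank 9, with invariant factors (1,1,1,1,1,1,1,1,1).

Boundary ∂_2: C_2 → C_1 acts by ∂[p,q,r] = [q,r] − [p,r] + [p,q]. For instance
  ∂[1,7,10] = [7,10] − [1,10] + [1,7],
  ∂[6,7,9] = [7,9] − [6,9] + [6,7].
As a 30×20 matrix over Z this has rank 20, with invariant factors (1,1,1,1,1,1,1,1,1,1,1,1,1,1,1,1,1,1,1,2).

Computing H_k = (kernel of ∂_k) / (image of ∂_{k+1}):

  H_0: rank C_0 − rank ∂_1 = 10 − 9 = 1, and the invariant factors of ∂_1 are all 1, so H_0 = Z.
  H_1: rank ker ∂_1 − rank ∂_2 = (30 − 9) − 20 = 1, and ∂_2 has invariant factor 2 > 1, so H_1 = Z ⊕ Z_2.
  H_2: rank ker ∂_2 − rank ∂_3 = (20 − 20) − 0 = 0, and there is no ∂_3, so H_2 = 0.

(K is a triangulation of the Klein bottle.)

H_0 = Z,  H_1 = Z ⊕ Z_2,  H_2 = 0.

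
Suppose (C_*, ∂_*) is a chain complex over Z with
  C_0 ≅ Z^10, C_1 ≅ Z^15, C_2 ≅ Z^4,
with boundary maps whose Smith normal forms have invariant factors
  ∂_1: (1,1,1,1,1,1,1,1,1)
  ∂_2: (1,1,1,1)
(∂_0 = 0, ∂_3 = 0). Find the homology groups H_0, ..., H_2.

H_0: b_0 = 10 − 0 − 9 = 1; torsion from ∂_1 factors > 1: none. So H_0 ≅ Z.
H_1: b_1 = 15 − 9 − 4 = 2; torsion from ∂_2 factors > 1: none. So H_1 ≅ Z^2.
H_2: b_2 = 4 − 4 − 0 = 0; torsion from ∂_3 factors > 1: none. So H_2 ≅ 0.

H_0 ≅ Z,  H_1 ≅ Z^2,  H_2 = 0.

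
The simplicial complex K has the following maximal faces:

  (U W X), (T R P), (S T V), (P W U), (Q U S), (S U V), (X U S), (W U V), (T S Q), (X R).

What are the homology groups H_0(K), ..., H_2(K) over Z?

H_0 = Z,  H_1 = Z^2,  H_2 = 0.

Order the vertices as P < Q < R < S < T < U < V < W < X. Listing each simplex with vertices in this order, K has dimension 2 with simplices:

  0-simplices (9): P, Q, R, S, T, U, V, W, X
  1-simplices (19): PR, PT, PU, PW, QS, QT, QU, RT, RX, ST, SU, SV, SX, TV, UV, UW, UX, VW, WX
  2-simplices (9): PRT, PUW, QST, QSU, STV, SUV, SUX, UVW, UWX

giving chain groups C_0 ≅ Z^9, C_1 ≅ Z^19, C_2 ≅ Z^9.

The boundary map ∂_1: C_1 → C_0 sends each edge [p,q] (with p < q) to q − p.
The 9×19 boundary matrix has rank 8 and Smith normal form diag(1,1,1,1,1,1,1,1).

∂_2: C_2 → C_1 acts by ∂[p,q,r] = [q,r] − [p,r] + [p,q]. For instance
  ∂SUX = UX − SX + SU,
  ∂UVW = VW − UW + UV.
As a 19×9 matrix over Z this has rank 9, with invariant factors (1,1,1,1,1,1,1,1,1).

Reading off H_k = ker ∂_k / im ∂_{k+1}:

  H_0: rank C_0 − rank ∂_1 = 9 − 8 = 1, and the invariant factors of ∂_1 are all 1, so H_0 = Z.
  H_1: rank ker ∂_1 − rank ∂_2 = (19 − 8) − 9 = 2, and the invariant factors of ∂_2 are all 1, so H_1 = Z^2.
  H_2: rank ker ∂_2 − rank ∂_3 = (9 − 9) − 0 = 0, and there is no ∂_3, so H_2 = 0.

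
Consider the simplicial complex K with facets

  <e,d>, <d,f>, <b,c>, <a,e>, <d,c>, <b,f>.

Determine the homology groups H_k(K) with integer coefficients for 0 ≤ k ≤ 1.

H_0 ≅ Z,  H_1 ≅ Z.

Order the vertices as a < b < c < d < e < f. Listing each simplex with vertices in this order, K has dimension 1 with simplices:

  0-simplices (6): a, b, c, d, e, f
  1-simplices (6): ae, bc, bf, cd, de, df

giving chain groups C_0 ≅ Z^6, C_1 ≅ Z^6.

∂_1: C_1 → C_0 is given by ∂[p,q] = [q] − [p]. For instance
  ∂df = f − d.
The resulting 6×6 matrix has rank 5, and its Smith normal form has invariant factors (1,1,1,1,1).

Reading off H_k = ker ∂_k / im ∂_{k+1}:

  H_0: rank C_0 − rank ∂_1 = 6 − 5 = 1, and the invariant factors of ∂_1 are all 1, so H_0 = Z.
  H_1: rank ker ∂_1 − rank ∂_2 = (6 − 5) − 0 = 1, and there is no ∂_2, so H_1 = Z.

As a check, the Euler characteristic is 6 − 6 = 0, which agrees with 1 − 1 = 0.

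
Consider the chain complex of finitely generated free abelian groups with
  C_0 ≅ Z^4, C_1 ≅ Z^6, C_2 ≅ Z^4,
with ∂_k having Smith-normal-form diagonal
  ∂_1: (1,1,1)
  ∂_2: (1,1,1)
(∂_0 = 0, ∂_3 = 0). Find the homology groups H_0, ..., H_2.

H_0: b_0 = 4 − 0 − 3 = 1; torsion from ∂_1 factors > 1: none. So H_0 = Z.
H_1: b_1 = 6 − 3 − 3 = 0; torsion from ∂_2 factors > 1: none. So H_1 = 0.
H_2: b_2 = 4 − 3 − 0 = 1; torsion from ∂_3 factors > 1: none. So H_2 = Z.

H_0 = Z,  H_1 = 0,  H_2 = Z.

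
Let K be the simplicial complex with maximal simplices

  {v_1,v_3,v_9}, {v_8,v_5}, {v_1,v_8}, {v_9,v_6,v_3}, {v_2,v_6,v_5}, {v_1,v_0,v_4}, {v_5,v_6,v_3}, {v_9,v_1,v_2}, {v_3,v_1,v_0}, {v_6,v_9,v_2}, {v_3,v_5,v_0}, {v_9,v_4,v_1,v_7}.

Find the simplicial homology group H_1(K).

We work with the vertex ordering v_0 < v_1 < v_2 < v_3 < v_4 < v_5 < v_6 < v_7 < v_8 < v_9. The simplices of K, each written with vertices in increasing order, are:

  0-simplices (10): [v_0], [v_1], [v_2], [v_3], [v_4], [v_5], [v_6], [v_7], [v_8], [v_9]
  1-simplices (22): (22 of them)
  2-simplices (13): (13 of them)
  3-simplices (1): [v_1,v_4,v_7,v_9]

so the chain groups are C_0 ≅ Z^10, C_1 ≅ Z^22, C_2 ≅ Z^13, C_3 ≅ Z^1.

∂_1: C_1 → C_0 is given by ∂[p,q] = [q] − [p].
As a 10×22 matrix over Z this has rank 9, with invariant factors (1,1,1,1,1,1,1,1,1).

The boundary map ∂_2: C_2 → C_1 maps a triangle to the signed sum of its edges. For instance
  ∂[v_1,v_3,v_9] = [v_3,v_9] − [v_1,v_9] + [v_1,v_3],
  ∂[v_1,v_2,v_9] = [v_2,v_9] − [v_1,v_9] + [v_1,v_2].
The resulting 22×13 matrix has rank 12, and its Smith normal form has invariant factors (1,1,1,1,1,1,1,1,1,1,1,1).

Boundary ∂_3: C_3 → C_2 sends each 3-simplex σ to the alternating sum Σ_i (−1)^i (σ with its i-th vertex removed). For instance
  ∂[v_1,v_4,v_7,v_9] = [v_4,v_7,v_9] − [v_1,v_7,v_9] + [v_1,v_4,v_9] − [v_1,v_4,v_7].
The resulting 13×1 matrix has rank 1, and its Smith normal form has invariant factors (1).

Computing H_k = (kernel of ∂_k) / (image of ∂_{k+1}):

  H_1: rank ker ∂_1 − rank ∂_2 = (22 − 9) − 12 = 1, and the invariant factors of ∂_2 are all 1, so H_1 = Z.

H_1 ≅ Z.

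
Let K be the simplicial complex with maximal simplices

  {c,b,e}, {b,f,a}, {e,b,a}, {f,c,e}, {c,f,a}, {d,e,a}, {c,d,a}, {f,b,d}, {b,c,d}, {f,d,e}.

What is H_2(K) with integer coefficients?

Take the total order a < b < c < d < e < f on the vertex set. Then K (dimension 2) consists of the simplices:

  0-simplices (6): a, b, c, d, e, f
  1-simplices (15): ab, ac, ad, ae, af, bc, bd, be, bf, cd, ce, cf, de, df, ef
  2-simplices (10): abe, abf, acd, acf, ade, bcd, bce, bdf, cef, def

so the chain groups are C_0 ≅ Z^6, C_1 ≅ Z^15, C_2 ≅ Z^10.

The boundary map ∂_1: C_1 → C_0 is given by ∂[p,q] = [q] − [p]. For instance
  ∂cd = d − c.
The 6×15 boundary matrix has rank 5 and Smith normal form diag(1,1,1,1,1).

The boundary map ∂_2: C_2 → C_1 acts by ∂[p,q,r] = [q,r] − [p,r] + [p,q]. For instance
  ∂bcd = cd − bd + bc,
  ∂def = ef − df + de.
The 15×10 boundary matrix has rank 10 and Smith normal form diag(1,1,1,1,1,1,1,1,1,2).

Now H_k = ker ∂_k / im ∂_{k+1}, so:

  H_2: rank ker ∂_2 − rank ∂_3 = (10 − 10) − 0 = 0, and there is no ∂_3, so H_2 = 0.

(K is a triangulation of the real projective plane RP^2.)

H_2 = 0.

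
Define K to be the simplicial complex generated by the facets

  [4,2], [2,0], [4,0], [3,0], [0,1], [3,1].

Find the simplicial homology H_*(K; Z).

K has 5 vertices, 6 edges.
rank ∂_0 = 0, rank ∂_1 = 4 ⇒ b_0 = 5 − 0 − 4 = 1; all invariant factors of ∂_1 are 1 so no torsion. So H_0 ≅ Z.
rank ∂_1 = 4, rank ∂_2 = 0 ⇒ b_1 = 6 − 4 − 0 = 2. So H_1 ≅ Z^2.

H_0 = Z,  H_1 = Z^2.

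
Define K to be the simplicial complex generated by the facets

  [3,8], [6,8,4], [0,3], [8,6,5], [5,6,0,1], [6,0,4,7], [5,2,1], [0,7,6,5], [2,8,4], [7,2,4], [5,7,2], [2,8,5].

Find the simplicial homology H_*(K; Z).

H_0 = Z,  H_1 = Z,  H_2 = Z,  H_3 = 0.

Order the vertices as 0 < 1 < 2 < 3 < 4 < 5 < 6 < 7 < 8. Listing each simplex with vertices in this order, K has dimension 3 with simplices:

  0-simplices (9): [0], [1], [2], [3], [4], [5], [6], [7], [8]
  1-simplices (22): [0,1], [0,3], [0,4], [0,5], [0,6], [0,7], [1,2], [1,5], [1,6], [2,4], [2,5], [2,7], [2,8], [3,8], [4,6], [4,7], [4,8], [5,6], [5,7], [5,8], [6,7], [6,8]
  2-simplices (17): [0,1,5], [0,1,6], [0,4,6], [0,4,7], [0,5,6], [0,5,7], [0,6,7], [1,2,5], [1,5,6], [2,4,7], [2,4,8], [2,5,7], [2,5,8], [4,6,7], [4,6,8], [5,6,7], [5,6,8]
  3-simplices (3): [0,1,5,6], [0,4,6,7], [0,5,6,7]

giving chain groups C_0 ≅ Z^9, C_1 ≅ Z^22, C_2 ≅ Z^17, C_3 ≅ Z^3.

The boundary map ∂_1: C_1 → C_0 maps an edge to its endpoints' difference, ∂[p,q] = q − p.
As a 9×22 matrix over Z this has rank 8, with invariant factors (1,1,1,1,1,1,1,1).

The boundary map ∂_2: C_2 → C_1 maps a triangle to the signed sum of its edges. For instance
  ∂[2,4,7] = [4,7] − [2,7] + [2,4],
  ∂[1,5,6] = [5,6] − [1,6] + [1,5].
This gives a 22×17 integer matrix of rank 13; reducing to Smith normal form yields diagonal entries (1,1,1,1,1,1,1,1,1,1,1,1,1).

The boundary map ∂_3: C_3 → C_2 sends each 3-simplex σ to the alternating sum Σ_i (−1)^i (σ with its i-th vertex removed). For instance
  ∂[0,1,5,6] = [1,5,6] − [0,5,6] + [0,1,6] − [0,1,5],
  ∂[0,4,6,7] = [4,6,7] − [0,6,7] + [0,4,7] − [0,4,6].
The 17×3 boundary matrix has rank 3 and Smith normal form diag(1,1,1).

Now H_k = ker ∂_k / im ∂_{k+1}, so:

  H_0: rank C_0 − rank ∂_1 = 9 − 8 = 1, and the invariant factors of ∂_1 are all 1, so H_0 = Z.
  H_1: rank ker ∂_1 − rank ∂_2 = (22 − 8) − 13 = 1, and the invariant factors of ∂_2 are all 1, so H_1 = Z.
  H_2: rank ker ∂_2 − rank ∂_3 = (17 − 13) − 3 = 1, and the invariant factors of ∂_3 are all 1, so H_2 = Z.
  H_3: rank ker ∂_3 − rank ∂_4 = (3 − 3) − 0 = 0, and there is no ∂_4, so H_3 = 0.

As a check, the Euler characteristic is 9 − 22 + 17 − 3 = 1, which agrees with 1 − 1 + 1 − 0 = 1.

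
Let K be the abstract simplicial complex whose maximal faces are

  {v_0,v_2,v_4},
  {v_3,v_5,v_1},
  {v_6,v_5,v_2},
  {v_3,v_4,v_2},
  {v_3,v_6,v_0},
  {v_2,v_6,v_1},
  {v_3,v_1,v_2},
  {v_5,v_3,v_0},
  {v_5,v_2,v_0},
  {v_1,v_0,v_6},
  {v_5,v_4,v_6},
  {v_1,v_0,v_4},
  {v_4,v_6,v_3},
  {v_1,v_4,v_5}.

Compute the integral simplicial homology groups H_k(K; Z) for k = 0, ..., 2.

Order the vertices as v_0 < v_1 < v_2 < v_3 < v_4 < v_5 < v_6. Listing each simplex with vertices in this order, K has dimension 2 with simplices:

  0-simplices (7): [v_0], [v_1], [v_2], [v_3], [v_4], [v_5], [v_6]
  1-simplices (21): (21 of them)
  2-simplices (14): (14 of them)

giving chain groups C_0 ≅ Z^7, C_1 ≅ Z^21, C_2 ≅ Z^14.

∂_1: C_1 → C_0 sends each edge [p,q] (with p < q) to q − p.
The resulting 7×21 matrix has rank 6, and its Smith normal form has invariant factors (1,1,1,1,1,1).

The boundary map ∂_2: C_2 → C_1 maps a triangle to the signed sum of its edges. For instance
  ∂[v_1,v_2,v_6] = [v_2,v_6] − [v_1,v_6] + [v_1,v_2],
  ∂[v_4,v_5,v_6] = [v_5,v_6] − [v_4,v_6] + [v_4,v_5].
This gives a 21×14 integer matrix of rank 13; reducing to Smith normal form yields diagonal entries (1,1,1,1,1,1,1,1,1,1,1,1,1).

Computing H_k = (kernel of ∂_k) / (image of ∂_{k+1}):

  H_0: rank C_0 − rank ∂_1 = 7 − 6 = 1, and the invariant factors of ∂_1 are all 1, so H_0 = Z.
  H_1: rank ker ∂_1 − rank ∂_2 = (21 − 6) − 13 = 2, and the invariant factors of ∂_2 are all 1, so H_1 = Z^2.
  H_2: rank ker ∂_2 − rank ∂_3 = (14 − 13) − 0 = 1, and there is no ∂_3, so H_2 = Z.

H_0 ≅ Z,  H_1 ≅ Z^2,  H_2 ≅ Z.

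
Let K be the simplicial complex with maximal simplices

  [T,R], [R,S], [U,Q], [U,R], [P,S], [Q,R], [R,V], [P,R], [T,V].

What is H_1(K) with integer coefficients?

H_1 ≅ Z^3.

Fix the vertex order P < Q < R < S < T < U < V and write every simplex with vertices in increasing order. Then dim K = 1 and the simplices of K are:

  0-simplices (7): P, Q, R, S, T, U, V
  1-simplices (9): PR, PS, QR, QU, RS, RT, RU, RV, TV

giving chain groups C_0 ≅ Z^7, C_1 ≅ Z^9.

Boundary ∂_1: C_1 → C_0 is given by ∂[p,q] = [q] − [p]. For instance
  ∂RT = T − R.
The 7×9 boundary matrix has rank 6 and Smith normal form diag(1,1,1,1,1,1).

Computing H_k = (kernel of ∂_k) / (image of ∂_{k+1}):

  H_1: rank ker ∂_1 − rank ∂_2 = (9 − 6) − 0 = 3, and there is no ∂_2, so H_1 = Z^3.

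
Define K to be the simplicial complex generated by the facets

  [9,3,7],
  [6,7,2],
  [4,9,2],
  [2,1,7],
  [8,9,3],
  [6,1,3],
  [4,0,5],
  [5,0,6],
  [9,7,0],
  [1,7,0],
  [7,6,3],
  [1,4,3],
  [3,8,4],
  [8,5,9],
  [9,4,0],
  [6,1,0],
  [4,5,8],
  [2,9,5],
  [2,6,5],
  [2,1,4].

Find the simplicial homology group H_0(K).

Fix the vertex order 0 < 1 < 2 < 3 < 4 < 5 < 6 < 7 < 8 < 9 and write every simplex with vertices in increasing order. Then dim K = 2 and the simplices of K are:

  0-simplices (10): [0], [1], [2], [3], [4], [5], [6], [7], [8], [9]
  1-simplices (30): (30 of them)
  2-simplices (20): (20 of them)

giving chain groups C_0 ≅ Z^10, C_1 ≅ Z^30, C_2 ≅ Z^20.

Boundary ∂_1: C_1 → C_0 is given by ∂[p,q] = [q] − [p].
As a 10×30 matrix over Z this has rank 9, with invariant factors (1,1,1,1,1,1,1,1,1).

Boundary ∂_2: C_2 → C_1 acts by ∂[p,q,r] = [q,r] − [p,r] + [p,q]. For instance
  ∂[3,6,7] = [6,7] − [3,7] + [3,6],
  ∂[2,5,9] = [5,9] − [2,9] + [2,5].
As a 30×20 matrix over Z this has rank 20, with invariant factors (1,1,1,1,1,1,1,1,1,1,1,1,1,1,1,1,1,1,1,2).

Computing H_k = (kernel of ∂_k) / (image of ∂_{k+1}):

  H_0: rank C_0 − rank ∂_1 = 10 − 9 = 1, and the invariant factors of ∂_1 are all 1, so H_0 = Z.

H_0 = Z.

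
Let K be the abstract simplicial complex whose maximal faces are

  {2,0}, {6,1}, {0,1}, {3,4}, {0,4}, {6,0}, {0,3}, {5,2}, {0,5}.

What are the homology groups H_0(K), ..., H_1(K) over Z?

Order the vertices as 0 < 1 < 2 < 3 < 4 < 5 < 6. Listing each simplex with vertices in this order, K has dimension 1 with simplices:

  0-simplices (7): [0], [1], [2], [3], [4], [5], [6]
  1-simplices (9): [0,1], [0,2], [0,3], [0,4], [0,5], [0,6], [1,6], [2,5], [3,4]

so the chain groups are C_0 ≅ Z^7, C_1 ≅ Z^9.

∂_1: C_1 → C_0 is given by ∂[p,q] = [q] − [p]. For instance
  ∂[3,4] = [4] − [3].
As a 7×9 matrix over Z this has rank 6, with invariant factors (1,1,1,1,1,1).

From H_k ≅ ker(∂_k) / im(∂_{k+1}) we obtain:

  H_0: rank C_0 − rank ∂_1 = 7 − 6 = 1, and the invariant factors of ∂_1 are all 1, so H_0 ≅ Z.
  H_1: rank ker ∂_1 − rank ∂_2 = (9 − 6) − 0 = 3, and there is no ∂_2, so H_1 ≅ Z^3.

H_0 ≅ Z,  H_1 ≅ Z^3.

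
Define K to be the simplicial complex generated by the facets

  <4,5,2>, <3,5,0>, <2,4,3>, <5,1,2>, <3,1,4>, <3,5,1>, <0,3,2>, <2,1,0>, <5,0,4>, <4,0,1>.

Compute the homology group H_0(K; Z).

K has 6 vertices, 15 edges, 10 triangles.
rank ∂_0 = 0, rank ∂_1 = 5 ⇒ b_0 = 6 − 0 − 5 = 1; all invariant factors of ∂_1 are 1 so no torsion. So H_0 = Z.

H_0 ≅ Z.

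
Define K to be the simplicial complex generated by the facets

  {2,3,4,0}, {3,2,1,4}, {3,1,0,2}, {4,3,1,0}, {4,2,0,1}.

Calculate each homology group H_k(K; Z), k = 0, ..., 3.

H_0 ≅ Z,  H_1 = 0,  H_2 = 0,  H_3 ≅ Z.

K has 5 vertices, 10 edges, 10 triangles, 5 3-simplices.
rank ∂_0 = 0, rank ∂_1 = 4 ⇒ b_0 = 5 − 0 − 4 = 1; all invariant factors of ∂_1 are 1 so no torsion. So H_0 = Z.
rank ∂_1 = 4, rank ∂_2 = 6 ⇒ b_1 = 10 − 4 − 6 = 0; all invariant factors of ∂_2 are 1 so no torsion. So H_1 = 0.
rank ∂_2 = 6, rank ∂_3 = 4 ⇒ b_2 = 10 − 6 − 4 = 0; all invariant factors of ∂_3 are 1 so no torsion. So H_2 = 0.
rank ∂_3 = 4, rank ∂_4 = 0 ⇒ b_3 = 5 − 4 − 0 = 1. So H_3 = Z.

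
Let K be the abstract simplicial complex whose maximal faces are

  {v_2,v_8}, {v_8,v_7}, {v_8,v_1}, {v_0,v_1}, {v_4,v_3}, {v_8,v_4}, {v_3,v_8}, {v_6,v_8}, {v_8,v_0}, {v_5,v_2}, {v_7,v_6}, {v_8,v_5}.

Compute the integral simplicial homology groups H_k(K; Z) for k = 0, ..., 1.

H_0 ≅ Z,  H_1 ≅ Z^4.

Order the vertices as v_0 < v_1 < v_2 < v_3 < v_4 < v_5 < v_6 < v_7 < v_8. Listing each simplex with vertices in this order, K has dimension 1 with simplices:

  0-simplices (9): [v_0], [v_1], [v_2], [v_3], [v_4], [v_5], [v_6], [v_7], [v_8]
  1-simplices (12): [v_0,v_1], [v_0,v_8], [v_1,v_8], [v_2,v_5], [v_2,v_8], [v_3,v_4], [v_3,v_8], [v_4,v_8], [v_5,v_8], [v_6,v_7], [v_6,v_8], [v_7,v_8]

Hence C_0 ≅ Z^9, C_1 ≅ Z^12.

∂_1: C_1 → C_0 maps an edge to its endpoints' difference, ∂[p,q] = q − p.
As a 9×12 matrix over Z this has rank 8, with invariant factors (1,1,1,1,1,1,1,1).

Reading off H_k = ker ∂_k / im ∂_{k+1}:

  H_0: rank C_0 − rank ∂_1 = 9 − 8 = 1, and the invariant factors of ∂_1 are all 1, so H_0 ≅ Z.
  H_1: rank ker ∂_1 − rank ∂_2 = (12 − 8) − 0 = 4, and there is no ∂_2, so H_1 ≅ Z^4.

As a check, the Euler characteristic is 9 − 12 = -3, which agrees with 1 − 4 = -3.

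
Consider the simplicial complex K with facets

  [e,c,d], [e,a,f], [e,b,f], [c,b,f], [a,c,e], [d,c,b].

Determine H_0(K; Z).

Fix the vertex order a < b < c < d < e < f and write every simplex with vertices in increasing order. Then dim K = 2 and the simplices of K are:

  0-simplices (6): a, b, c, d, e, f
  1-simplices (12): ac, ae, af, bc, bd, be, bf, cd, ce, cf, de, ef
  2-simplices (6): ace, aef, bcd, bcf, bef, cde

Hence C_0 ≅ Z^6, C_1 ≅ Z^12, C_2 ≅ Z^6.

Boundary ∂_1: C_1 → C_0 is given by ∂[p,q] = [q] − [p].
As a 6×12 matrix over Z this has rank 5, with invariant factors (1,1,1,1,1).

Boundary ∂_2: C_2 → C_1 maps a triangle to the signed sum of its edges. For instance
  ∂bef = ef − bf + be,
  ∂aef = ef − af + ae.
As a 12×6 matrix over Z this has rank 6, with invariant factors (1,1,1,1,1,1).

Computing H_k = (kernel of ∂_k) / (image of ∂_{k+1}):

  H_0: rank C_0 − rank ∂_1 = 6 − 5 = 1, and the invariant factors of ∂_1 are all 1, so H_0 = Z.

(K is a triangulation of the cylinder S^1 x I.)

H_0 ≅ Z.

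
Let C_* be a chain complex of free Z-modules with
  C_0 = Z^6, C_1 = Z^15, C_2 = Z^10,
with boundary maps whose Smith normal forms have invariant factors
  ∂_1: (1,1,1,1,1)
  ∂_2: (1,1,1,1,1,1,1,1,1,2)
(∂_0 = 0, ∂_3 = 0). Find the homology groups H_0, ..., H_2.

H_0: b_0 = 6 − 0 − 5 = 1; torsion from ∂_1 factors > 1: none. So H_0 ≅ Z.
H_1: b_1 = 15 − 5 − 10 = 0; torsion from ∂_2 factors > 1: [2]. So H_1 ≅ Z/2Z.
H_2: b_2 = 10 − 10 − 0 = 0; torsion from ∂_3 factors > 1: none. So H_2 ≅ 0.

H_0 ≅ Z,  H_1 ≅ Z/2Z,  H_2 = 0.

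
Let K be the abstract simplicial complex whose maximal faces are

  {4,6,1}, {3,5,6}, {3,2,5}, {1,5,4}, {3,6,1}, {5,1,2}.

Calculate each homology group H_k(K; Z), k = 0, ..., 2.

Take the total order 1 < 2 < 3 < 4 < 5 < 6 on the vertex set. Then K (dimension 2) consists of the simplices:

  0-simplices (6): [1], [2], [3], [4], [5], [6]
  1-simplices (12): [1,2], [1,3], [1,4], [1,5], [1,6], [2,3], [2,5], [3,5], [3,6], [4,5], [4,6], [5,6]
  2-simplices (6): [1,2,5], [1,3,6], [1,4,5], [1,4,6], [2,3,5], [3,5,6]

so the chain groups are C_0 ≅ Z^6, C_1 ≅ Z^12, C_2 ≅ Z^6.

∂_1: C_1 → C_0 sends each edge [p,q] (with p < q) to q − p. For instance
  ∂[2,5] = [5] − [2].
This gives a 6×12 integer matrix of rank 5; reducing to Smith normal form yields diagonal entries (1,1,1,1,1).

Boundary ∂_2: C_2 → C_1 maps a triangle to the signed sum of its edges. For instance
  ∂[1,4,6] = [4,6] − [1,6] + [1,4],
  ∂[1,4,5] = [4,5] − [1,5] + [1,4].
As a 12×6 matrix over Z this has rank 6, with invariant factors (1,1,1,1,1,1).

Computing H_k = (kernel of ∂_k) / (image of ∂_{k+1}):

  H_0: rank C_0 − rank ∂_1 = 6 − 5 = 1, and the invariant factors of ∂_1 are all 1, so H_0 = Z.
  H_1: rank ker ∂_1 − rank ∂_2 = (12 − 5) − 6 = 1, and the invariant factors of ∂_2 are all 1, so H_1 = Z.
  H_2: rank ker ∂_2 − rank ∂_3 = (6 − 6) − 0 = 0, and there is no ∂_3, so H_2 = 0.

(K is a triangulation of the cylinder S^1 x I.)

H_0 ≅ Z,  H_1 ≅ Z,  H_2 = 0.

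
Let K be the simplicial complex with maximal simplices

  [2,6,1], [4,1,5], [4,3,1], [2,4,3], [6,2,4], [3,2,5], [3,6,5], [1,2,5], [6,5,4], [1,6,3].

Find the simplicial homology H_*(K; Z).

Order the vertices as 1 < 2 < 3 < 4 < 5 < 6. Listing each simplex with vertices in this order, K has dimension 2 with simplices:

  0-simplices (6): [1], [2], [3], [4], [5], [6]
  1-simplices (15): [1,2], [1,3], [1,4], [1,5], [1,6], [2,3], [2,4], [2,5], [2,6], [3,4], [3,5], [3,6], [4,5], [4,6], [5,6]
  2-simplices (10): [1,2,5], [1,2,6], [1,3,4], [1,3,6], [1,4,5], [2,3,4], [2,3,5], [2,4,6], [3,5,6], [4,5,6]

giving chain groups C_0 ≅ Z^6, C_1 ≅ Z^15, C_2 ≅ Z^10.

The boundary map ∂_1: C_1 → C_0 maps an edge to its endpoints' difference, ∂[p,q] = q − p. For instance
  ∂[4,5] = [5] − [4].
As a 6×15 matrix over Z this has rank 5, with invariant factors (1,1,1,1,1).

The boundary map ∂_2: C_2 → C_1 maps a triangle to the signed sum of its edges. For instance
  ∂[1,3,6] = [3,6] − [1,6] + [1,3],
  ∂[4,5,6] = [5,6] − [4,6] + [4,5].
The resulting 15×10 matrix has rank 10, and its Smith normal form has invariant factors (1,1,1,1,1,1,1,1,1,2).

Computing H_k = (kernel of ∂_k) / (image of ∂_{k+1}):

  H_0: rank C_0 − rank ∂_1 = 6 − 5 = 1, and the invariant factors of ∂_1 are all 1, so H_0 ≅ Z.
  H_1: rank ker ∂_1 − rank ∂_2 = (15 − 5) − 10 = 0, and ∂_2 has invariant factor 2 > 1, so H_1 ≅ Z/2.
  H_2: rank ker ∂_2 − rank ∂_3 = (10 − 10) − 0 = 0, and there is no ∂_3, so H_2 ≅ 0.

H_0 = Z,  H_1 = Z/2,  H_2 = 0.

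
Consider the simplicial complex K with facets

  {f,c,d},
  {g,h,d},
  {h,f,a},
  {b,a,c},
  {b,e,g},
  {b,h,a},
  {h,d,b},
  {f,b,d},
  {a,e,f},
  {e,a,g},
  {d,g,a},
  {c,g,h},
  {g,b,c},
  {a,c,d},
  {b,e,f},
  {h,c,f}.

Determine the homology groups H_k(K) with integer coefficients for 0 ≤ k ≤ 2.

H_0 = Z,  H_1 = Z^2,  H_2 = Z.

We work with the vertex ordering a < b < c < d < e < f < g < h. The simplices of K, each written with vertices in increasing order, are:

  0-simplices (8): a, b, c, d, e, f, g, h
  1-simplices (24): ab, ac, ad, ae, af, ag, ah, bc, bd, be, bf, bg, bh, cd, cf, cg, ch, df, dg, dh, ef, eg, fh, gh
  2-simplices (16): abc, abh, acd, adg, aef, aeg, afh, bcg, bdf, bdh, bef, beg, cdf, cfh, cgh, dgh

so the chain groups are C_0 ≅ Z^8, C_1 ≅ Z^24, C_2 ≅ Z^16.

Boundary ∂_1: C_1 → C_0 maps an edge to its endpoints' difference, ∂[p,q] = q − p. For instance
  ∂ae = e − a.
The 8×24 boundary matrix has rank 7 and Smith normal form diag(1,1,1,1,1,1,1).

The boundary map ∂_2: C_2 → C_1 acts by ∂[p,q,r] = [q,r] − [p,r] + [p,q]. For instance
  ∂cdf = df − cf + cd,
  ∂abc = bc − ac + ab.
As a 24×16 matrix over Z this has rank 15, with invariant factors (1,1,1,1,1,1,1,1,1,1,1,1,1,1,1).

Computing H_k = (kernel of ∂_k) / (image of ∂_{k+1}):

  H_0: rank C_0 − rank ∂_1 = 8 − 7 = 1, and the invariant factors of ∂_1 are all 1, so H_0 = Z.
  H_1: rank ker ∂_1 − rank ∂_2 = (24 − 7) − 15 = 2, and the invariant factors of ∂_2 are all 1, so H_1 = Z^2.
  H_2: rank ker ∂_2 − rank ∂_3 = (16 − 15) − 0 = 1, and there is no ∂_3, so H_2 = Z.

As a check, the Euler characteristic is 8 − 24 + 16 = 0, which agrees with 1 − 2 + 1 = 0.
(K is a triangulation of the torus T^2.)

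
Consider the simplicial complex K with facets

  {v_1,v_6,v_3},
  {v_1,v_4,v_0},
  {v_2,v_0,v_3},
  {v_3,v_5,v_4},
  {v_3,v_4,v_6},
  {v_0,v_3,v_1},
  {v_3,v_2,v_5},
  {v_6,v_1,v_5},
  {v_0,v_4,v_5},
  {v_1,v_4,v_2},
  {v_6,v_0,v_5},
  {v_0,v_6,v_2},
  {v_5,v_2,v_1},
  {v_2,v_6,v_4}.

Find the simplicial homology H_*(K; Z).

Order the vertices as v_0 < v_1 < v_2 < v_3 < v_4 < v_5 < v_6. Listing each simplex with vertices in this order, K has dimension 2 with simplices:

  0-simplices (7): [v_0], [v_1], [v_2], [v_3], [v_4], [v_5], [v_6]
  1-simplices (21): (21 of them)
  2-simplices (14): (14 of them)

giving chain groups C_0 ≅ Z^7, C_1 ≅ Z^21, C_2 ≅ Z^14.

The boundary map ∂_1: C_1 → C_0 is given by ∂[p,q] = [q] − [p].
As a 7×21 matrix over Z this has rank 6, with invariant factors (1,1,1,1,1,1).

∂_2: C_2 → C_1 maps a triangle to the signed sum of its edges. For instance
  ∂[v_0,v_4,v_5] = [v_4,v_5] − [v_0,v_5] + [v_0,v_4],
  ∂[v_3,v_4,v_6] = [v_4,v_6] − [v_3,v_6] + [v_3,v_4].
The resulting 21×14 matrix has rank 13, and its Smith normal form has invariant factors (1,1,1,1,1,1,1,1,1,1,1,1,1).

From H_k ≅ ker(∂_k) / im(∂_{k+1}) we obtain:

  H_0: rank C_0 − rank ∂_1 = 7 − 6 = 1, and the invariant factors of ∂_1 are all 1, so H_0 ≅ Z.
  H_1: rank ker ∂_1 − rank ∂_2 = (21 − 6) − 13 = 2, and the invariant factors of ∂_2 are all 1, so H_1 ≅ Z^2.
  H_2: rank ker ∂_2 − rank ∂_3 = (14 − 13) − 0 = 1, and there is no ∂_3, so H_2 ≅ Z.

H_0 ≅ Z,  H_1 ≅ Z^2,  H_2 ≅ Z.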